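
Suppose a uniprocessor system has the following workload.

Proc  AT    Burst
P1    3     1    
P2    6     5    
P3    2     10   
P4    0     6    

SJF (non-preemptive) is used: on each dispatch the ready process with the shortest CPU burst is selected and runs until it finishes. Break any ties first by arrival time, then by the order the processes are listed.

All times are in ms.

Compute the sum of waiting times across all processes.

14

Gantt: | P4 0-6 | P1 6-7 | P2 7-12 | P3 12-22 |
Completion: P1=7  P2=12  P3=22  P4=6
Waiting = turnaround − burst: P1=3, P2=1, P3=10, P4=0
Total waiting = 3 + 1 + 10 + 0 = 14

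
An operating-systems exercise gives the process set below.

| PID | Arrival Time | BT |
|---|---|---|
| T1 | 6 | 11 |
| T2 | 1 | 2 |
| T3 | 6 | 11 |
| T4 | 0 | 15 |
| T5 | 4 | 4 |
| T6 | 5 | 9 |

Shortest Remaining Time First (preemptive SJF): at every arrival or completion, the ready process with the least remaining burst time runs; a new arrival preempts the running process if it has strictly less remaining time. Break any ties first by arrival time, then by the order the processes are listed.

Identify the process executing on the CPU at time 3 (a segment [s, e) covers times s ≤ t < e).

Gantt: | T4 0-1 | T2 1-3 | T4 3-4 | T5 4-8 | T6 8-17 | T1 17-28 | T3 28-39 | T4 39-52 |
Completion: T1=28  T2=3  T3=39  T4=52  T5=8  T6=17

T4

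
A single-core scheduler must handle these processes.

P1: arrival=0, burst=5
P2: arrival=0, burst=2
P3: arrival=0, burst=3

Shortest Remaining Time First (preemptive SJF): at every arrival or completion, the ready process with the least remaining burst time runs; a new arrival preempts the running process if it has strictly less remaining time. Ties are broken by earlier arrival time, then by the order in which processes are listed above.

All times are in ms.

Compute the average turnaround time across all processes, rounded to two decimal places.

5.67

Schedule: | P2 0-2 | P3 2-5 | P1 5-10 |
Completion: P1=10  P2=2  P3=5
Turnaround times: P1=10, P2=2, P3=5
Average turnaround = (10+2+5) / 3 = 17/3 = 5.67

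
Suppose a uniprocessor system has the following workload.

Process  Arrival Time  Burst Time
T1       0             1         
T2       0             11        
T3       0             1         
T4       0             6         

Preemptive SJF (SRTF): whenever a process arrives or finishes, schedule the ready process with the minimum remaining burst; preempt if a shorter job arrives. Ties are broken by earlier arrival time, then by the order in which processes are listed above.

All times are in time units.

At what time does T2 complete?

Timeline: | T1 0-1 | T3 1-2 | T4 2-8 | T2 8-19 |
Completion: T1=1  T2=19  T3=2  T4=8
Turnaround (C−A): T1=1  T2=19  T3=2  T4=8

19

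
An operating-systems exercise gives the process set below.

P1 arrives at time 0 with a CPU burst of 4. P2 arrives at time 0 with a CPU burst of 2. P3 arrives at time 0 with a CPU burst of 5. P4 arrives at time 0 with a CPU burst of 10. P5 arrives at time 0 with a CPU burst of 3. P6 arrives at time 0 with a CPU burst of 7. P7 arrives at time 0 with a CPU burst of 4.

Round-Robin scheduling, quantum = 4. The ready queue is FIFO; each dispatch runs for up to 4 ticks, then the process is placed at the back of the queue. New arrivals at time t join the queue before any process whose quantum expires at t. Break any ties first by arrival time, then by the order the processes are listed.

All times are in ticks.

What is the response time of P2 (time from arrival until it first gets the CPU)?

4

Timeline: | P1 0-4 | P2 4-6 | P3 6-10 | P4 10-14 | P5 14-17 | P6 17-21 | P7 21-25 | P3 25-26 | P4 26-30 | P6 30-33 | P4 33-35 |
Completion: P1=4  P2=6  P3=26  P4=35  P5=17  P6=33  P7=25
Turnaround (C−A): P1=4  P2=6  P3=26  P4=35  P5=17  P6=33  P7=25
Response(P2) = first start − arrival = 4 − 0 = 4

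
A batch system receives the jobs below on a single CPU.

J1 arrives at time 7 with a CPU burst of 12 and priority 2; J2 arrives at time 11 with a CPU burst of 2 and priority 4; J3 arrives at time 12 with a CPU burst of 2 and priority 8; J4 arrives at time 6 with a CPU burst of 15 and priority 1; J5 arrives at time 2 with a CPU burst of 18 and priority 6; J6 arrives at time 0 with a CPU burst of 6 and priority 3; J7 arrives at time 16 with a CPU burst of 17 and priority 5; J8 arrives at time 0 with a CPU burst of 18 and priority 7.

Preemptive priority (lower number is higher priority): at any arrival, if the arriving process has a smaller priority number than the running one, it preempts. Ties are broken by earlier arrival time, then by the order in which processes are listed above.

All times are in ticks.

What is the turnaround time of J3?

Timeline: | J6 0-6 | J4 6-21 | J1 21-33 | J2 33-35 | J7 35-52 | J5 52-70 | J8 70-88 | J3 88-90 |
Completion: J1=33  J2=35  J3=90  J4=21  J5=70  J6=6  J7=52  J8=88
Turnaround (C−A): J1=26  J2=24  J3=78  J4=15  J5=68  J6=6  J7=36  J8=88
Turnaround(J3) = completion − arrival = 90 − 12 = 78

78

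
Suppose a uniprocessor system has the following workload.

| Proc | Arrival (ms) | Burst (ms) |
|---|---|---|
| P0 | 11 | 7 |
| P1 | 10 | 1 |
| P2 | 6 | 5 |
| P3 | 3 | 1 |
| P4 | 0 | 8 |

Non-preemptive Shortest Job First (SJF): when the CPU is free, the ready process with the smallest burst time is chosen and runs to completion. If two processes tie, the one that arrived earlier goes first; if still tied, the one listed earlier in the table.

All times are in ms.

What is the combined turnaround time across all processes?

38

Timeline: | P4 0-8 | P3 8-9 | P2 9-14 | P1 14-15 | P0 15-22 |
Completion: P0=22  P1=15  P2=14  P3=9  P4=8
Turnaround (C−A): P0=11  P1=5  P2=8  P3=6  P4=8
Turnaround = completion − arrival: P0=11, P1=5, P2=8, P3=6, P4=8
Total turnaround = 11 + 5 + 8 + 6 + 8 = 38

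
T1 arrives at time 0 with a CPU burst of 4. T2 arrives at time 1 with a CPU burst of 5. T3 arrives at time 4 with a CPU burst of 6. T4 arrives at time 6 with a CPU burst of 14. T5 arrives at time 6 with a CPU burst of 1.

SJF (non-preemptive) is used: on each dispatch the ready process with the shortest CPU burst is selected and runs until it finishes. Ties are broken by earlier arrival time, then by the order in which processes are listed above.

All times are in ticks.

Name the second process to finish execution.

T2

Gantt: | T1 0-4 | T2 4-9 | T5 9-10 | T3 10-16 | T4 16-30 |
Completion: T1=4  T2=9  T3=16  T4=30  T5=10
Finish order: T1 → T2 → T5 → T3 → T4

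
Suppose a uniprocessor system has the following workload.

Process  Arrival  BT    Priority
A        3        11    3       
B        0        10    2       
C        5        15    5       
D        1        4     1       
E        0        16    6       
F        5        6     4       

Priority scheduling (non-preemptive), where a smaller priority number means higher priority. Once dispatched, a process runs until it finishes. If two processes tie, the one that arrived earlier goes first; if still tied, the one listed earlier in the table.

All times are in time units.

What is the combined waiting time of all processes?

112

Timeline: | B 0-10 | D 10-14 | A 14-25 | F 25-31 | C 31-46 | E 46-62 |
Completion: A=25  B=10  C=46  D=14  E=62  F=31
Turnaround (C−A): A=22  B=10  C=41  D=13  E=62  F=26
Waiting = turnaround − burst: A=11, B=0, C=26, D=9, E=46, F=20
Total waiting = 11 + 0 + 26 + 9 + 46 + 20 = 112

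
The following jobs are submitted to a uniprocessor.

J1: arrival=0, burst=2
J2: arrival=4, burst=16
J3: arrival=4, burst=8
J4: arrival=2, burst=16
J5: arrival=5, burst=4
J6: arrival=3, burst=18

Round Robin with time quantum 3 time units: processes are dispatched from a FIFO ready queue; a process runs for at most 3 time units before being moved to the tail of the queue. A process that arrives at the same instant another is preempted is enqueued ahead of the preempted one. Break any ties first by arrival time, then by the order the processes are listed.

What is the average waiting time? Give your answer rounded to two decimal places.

29.67

Timeline: | J1 0-2 | J4 2-5 | J6 5-8 | J2 8-11 | J3 11-14 | J5 14-17 | J4 17-20 | J6 20-23 | J2 23-26 | J3 26-29 | J5 29-30 | J4 30-33 | J6 33-36 | J2 36-39 | J3 39-41 | J4 41-44 | J6 44-47 | J2 47-50 | J4 50-53 | J6 53-56 | J2 56-59 | J4 59-60 | J6 60-63 | J2 63-64 |
Completion: J1=2  J2=64  J3=41  J4=60  J5=30  J6=63
Turnaround (C−A): J1=2  J2=60  J3=37  J4=58  J5=25  J6=60
Waiting times: J1=0, J2=44, J3=29, J4=42, J5=21, J6=42
Average waiting = (0+44+29+42+21+42) / 6 = 178/6 = 29.67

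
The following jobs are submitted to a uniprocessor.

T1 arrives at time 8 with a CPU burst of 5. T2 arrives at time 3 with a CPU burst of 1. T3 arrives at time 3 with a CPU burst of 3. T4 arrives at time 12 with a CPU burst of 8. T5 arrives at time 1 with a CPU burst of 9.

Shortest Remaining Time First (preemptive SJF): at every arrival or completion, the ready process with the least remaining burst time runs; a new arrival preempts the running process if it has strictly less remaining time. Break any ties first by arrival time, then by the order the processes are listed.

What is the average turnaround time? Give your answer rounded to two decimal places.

Timeline: | idle 0-1 | T5 1-3 | T2 3-4 | T3 4-7 | T5 7-8 | T1 8-13 | T5 13-19 | T4 19-27 |
Completion: T1=13  T2=4  T3=7  T4=27  T5=19
Turnaround times: T1=5, T2=1, T3=4, T4=15, T5=18
Average turnaround = (5+1+4+15+18) / 5 = 43/5 = 8.60

8.60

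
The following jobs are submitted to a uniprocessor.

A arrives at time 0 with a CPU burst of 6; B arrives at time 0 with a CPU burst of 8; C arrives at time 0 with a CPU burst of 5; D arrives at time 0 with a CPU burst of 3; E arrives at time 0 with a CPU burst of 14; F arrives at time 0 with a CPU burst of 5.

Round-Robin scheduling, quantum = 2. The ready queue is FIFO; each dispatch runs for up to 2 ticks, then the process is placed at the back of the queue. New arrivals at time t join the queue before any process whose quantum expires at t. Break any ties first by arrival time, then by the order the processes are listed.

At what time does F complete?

31

Schedule: | A 0-2 | B 2-4 | C 4-6 | D 6-8 | E 8-10 | F 10-12 | A 12-14 | B 14-16 | C 16-18 | D 18-19 | E 19-21 | F 21-23 | A 23-25 | B 25-27 | C 27-28 | E 28-30 | F 30-31 | B 31-33 | E 33-41 |
Completion: A=25  B=33  C=28  D=19  E=41  F=31
Turnaround (C−A): A=25  B=33  C=28  D=19  E=41  F=31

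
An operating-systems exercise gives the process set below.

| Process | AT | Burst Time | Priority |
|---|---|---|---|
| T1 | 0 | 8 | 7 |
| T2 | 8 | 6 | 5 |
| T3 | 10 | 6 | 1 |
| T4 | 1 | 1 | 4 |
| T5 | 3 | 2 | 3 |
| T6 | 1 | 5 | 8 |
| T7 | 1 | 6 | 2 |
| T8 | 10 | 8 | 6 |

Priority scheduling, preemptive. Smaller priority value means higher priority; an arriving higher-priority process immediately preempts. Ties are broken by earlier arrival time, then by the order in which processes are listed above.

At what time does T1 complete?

37

Timeline: | T1 0-1 | T7 1-7 | T5 7-9 | T4 9-10 | T3 10-16 | T2 16-22 | T8 22-30 | T1 30-37 | T6 37-42 |
Completion: T1=37  T2=22  T3=16  T4=10  T5=9  T6=42  T7=7  T8=30
Turnaround (C−A): T1=37  T2=14  T3=6  T4=9  T5=6  T6=41  T7=6  T8=20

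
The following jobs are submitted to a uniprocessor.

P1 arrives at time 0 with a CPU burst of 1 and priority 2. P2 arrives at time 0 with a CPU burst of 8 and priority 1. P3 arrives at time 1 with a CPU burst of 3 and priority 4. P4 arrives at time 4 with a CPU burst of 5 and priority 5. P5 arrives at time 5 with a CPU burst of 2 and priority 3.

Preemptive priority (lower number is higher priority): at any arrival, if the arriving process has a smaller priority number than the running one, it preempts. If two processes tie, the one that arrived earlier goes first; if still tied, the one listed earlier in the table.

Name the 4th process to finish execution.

Gantt: | P2 0-8 | P1 8-9 | P5 9-11 | P3 11-14 | P4 14-19 |
Completion: P1=9  P2=8  P3=14  P4=19  P5=11
Finish order: P2 → P1 → P5 → P3 → P4

P3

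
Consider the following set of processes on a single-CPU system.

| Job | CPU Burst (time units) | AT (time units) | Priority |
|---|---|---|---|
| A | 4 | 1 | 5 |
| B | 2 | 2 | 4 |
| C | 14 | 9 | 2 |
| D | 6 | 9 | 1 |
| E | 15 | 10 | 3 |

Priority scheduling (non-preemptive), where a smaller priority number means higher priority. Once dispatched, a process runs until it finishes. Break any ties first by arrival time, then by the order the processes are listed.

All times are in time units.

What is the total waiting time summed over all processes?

28

Timeline: | idle 0-1 | A 1-5 | B 5-7 | idle 7-9 | D 9-15 | C 15-29 | E 29-44 |
Completion: A=5  B=7  C=29  D=15  E=44
Turnaround (C−A): A=4  B=5  C=20  D=6  E=34
Waiting = turnaround − burst: A=0, B=3, C=6, D=0, E=19
Total waiting = 0 + 3 + 6 + 0 + 19 = 28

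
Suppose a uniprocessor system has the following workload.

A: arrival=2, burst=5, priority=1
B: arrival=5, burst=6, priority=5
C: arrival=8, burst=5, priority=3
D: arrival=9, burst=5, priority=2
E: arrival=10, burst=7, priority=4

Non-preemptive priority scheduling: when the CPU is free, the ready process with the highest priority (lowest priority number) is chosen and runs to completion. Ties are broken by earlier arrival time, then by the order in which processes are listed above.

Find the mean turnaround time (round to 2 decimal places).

11.40

Schedule: | idle 0-2 | A 2-7 | B 7-13 | D 13-18 | C 18-23 | E 23-30 |
Completion: A=7  B=13  C=23  D=18  E=30
Turnaround (C−A): A=5  B=8  C=15  D=9  E=20
Turnaround times: A=5, B=8, C=15, D=9, E=20
Average turnaround = (5+8+15+9+20) / 5 = 57/5 = 11.40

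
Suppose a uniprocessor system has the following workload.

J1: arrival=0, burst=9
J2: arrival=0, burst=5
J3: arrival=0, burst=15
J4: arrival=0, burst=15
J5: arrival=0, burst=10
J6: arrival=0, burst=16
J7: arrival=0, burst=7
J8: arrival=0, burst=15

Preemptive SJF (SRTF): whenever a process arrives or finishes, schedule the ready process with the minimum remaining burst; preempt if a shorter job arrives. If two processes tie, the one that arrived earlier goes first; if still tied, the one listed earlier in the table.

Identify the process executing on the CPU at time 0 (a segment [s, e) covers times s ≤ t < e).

Schedule: | J2 0-5 | J7 5-12 | J1 12-21 | J5 21-31 | J3 31-46 | J4 46-61 | J8 61-76 | J6 76-92 |
Completion: J1=21  J2=5  J3=46  J4=61  J5=31  J6=92  J7=12  J8=76

J2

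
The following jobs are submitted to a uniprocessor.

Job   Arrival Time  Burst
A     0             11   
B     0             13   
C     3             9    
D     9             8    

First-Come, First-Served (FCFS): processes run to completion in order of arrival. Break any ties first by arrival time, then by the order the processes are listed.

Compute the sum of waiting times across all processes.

Timeline: | A 0-11 | B 11-24 | C 24-33 | D 33-41 |
Completion: A=11  B=24  C=33  D=41
Turnaround (C−A): A=11  B=24  C=30  D=32
Waiting = turnaround − burst: A=0, B=11, C=21, D=24
Total waiting = 0 + 11 + 21 + 24 = 56

56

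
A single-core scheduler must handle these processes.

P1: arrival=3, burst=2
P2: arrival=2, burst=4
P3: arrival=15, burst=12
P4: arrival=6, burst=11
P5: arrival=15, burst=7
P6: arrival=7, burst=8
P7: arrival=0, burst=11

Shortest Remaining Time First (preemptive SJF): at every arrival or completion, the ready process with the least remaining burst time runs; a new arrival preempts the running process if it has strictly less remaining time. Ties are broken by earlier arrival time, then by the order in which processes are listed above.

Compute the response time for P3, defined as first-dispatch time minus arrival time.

28

Schedule: | P7 0-2 | P2 2-3 | P1 3-5 | P2 5-8 | P6 8-16 | P5 16-23 | P7 23-32 | P4 32-43 | P3 43-55 |
Completion: P1=5  P2=8  P3=55  P4=43  P5=23  P6=16  P7=32
Turnaround (C−A): P1=2  P2=6  P3=40  P4=37  P5=8  P6=9  P7=32
Response(P3) = first start − arrival = 43 − 15 = 28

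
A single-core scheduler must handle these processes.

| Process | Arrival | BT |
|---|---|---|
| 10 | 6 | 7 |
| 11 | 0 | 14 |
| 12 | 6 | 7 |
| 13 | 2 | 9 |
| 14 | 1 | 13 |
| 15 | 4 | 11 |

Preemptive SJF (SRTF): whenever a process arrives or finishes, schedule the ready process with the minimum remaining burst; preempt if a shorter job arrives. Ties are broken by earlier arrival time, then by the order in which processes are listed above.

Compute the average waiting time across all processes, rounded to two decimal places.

Gantt: | 11 0-2 | 13 2-11 | 10 11-18 | 12 18-25 | 15 25-36 | 11 36-48 | 14 48-61 |
Completion: 10=18  11=48  12=25  13=11  14=61  15=36
Waiting times: 10=5, 11=34, 12=12, 13=0, 14=47, 15=21
Average waiting = (5+34+12+0+47+21) / 6 = 119/6 = 19.83

19.83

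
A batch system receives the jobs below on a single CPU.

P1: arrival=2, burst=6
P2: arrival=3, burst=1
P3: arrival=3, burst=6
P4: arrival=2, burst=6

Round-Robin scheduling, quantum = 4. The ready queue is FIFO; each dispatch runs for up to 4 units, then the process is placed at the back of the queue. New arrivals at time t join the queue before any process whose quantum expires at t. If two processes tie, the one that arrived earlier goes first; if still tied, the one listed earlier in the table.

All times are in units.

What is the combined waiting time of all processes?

Timeline: | idle 0-2 | P1 2-6 | P4 6-10 | P2 10-11 | P3 11-15 | P1 15-17 | P4 17-19 | P3 19-21 |
Completion: P1=17  P2=11  P3=21  P4=19
Turnaround (C−A): P1=15  P2=8  P3=18  P4=17
Waiting = turnaround − burst: P1=9, P2=7, P3=12, P4=11
Total waiting = 9 + 7 + 12 + 11 = 39

39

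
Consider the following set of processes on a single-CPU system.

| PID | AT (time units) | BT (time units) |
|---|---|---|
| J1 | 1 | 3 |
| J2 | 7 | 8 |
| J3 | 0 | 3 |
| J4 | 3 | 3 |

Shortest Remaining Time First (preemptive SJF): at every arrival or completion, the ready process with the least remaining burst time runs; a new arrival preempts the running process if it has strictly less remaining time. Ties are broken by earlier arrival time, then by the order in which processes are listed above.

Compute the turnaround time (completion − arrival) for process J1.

5

Timeline: | J3 0-3 | J1 3-6 | J4 6-9 | J2 9-17 |
Completion: J1=6  J2=17  J3=3  J4=9
Turnaround(J1) = completion − arrival = 6 − 1 = 5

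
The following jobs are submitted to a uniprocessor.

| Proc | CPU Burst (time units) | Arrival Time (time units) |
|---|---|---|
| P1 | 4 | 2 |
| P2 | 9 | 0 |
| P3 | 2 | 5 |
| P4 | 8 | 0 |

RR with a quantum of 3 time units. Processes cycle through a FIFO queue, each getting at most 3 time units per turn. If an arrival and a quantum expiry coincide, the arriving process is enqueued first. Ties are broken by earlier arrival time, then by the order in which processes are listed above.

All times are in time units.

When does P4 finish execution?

23

Schedule: | P2 0-3 | P4 3-6 | P1 6-9 | P2 9-12 | P3 12-14 | P4 14-17 | P1 17-18 | P2 18-21 | P4 21-23 |
Completion: P1=18  P2=21  P3=14  P4=23
Turnaround (C−A): P1=16  P2=21  P3=9  P4=23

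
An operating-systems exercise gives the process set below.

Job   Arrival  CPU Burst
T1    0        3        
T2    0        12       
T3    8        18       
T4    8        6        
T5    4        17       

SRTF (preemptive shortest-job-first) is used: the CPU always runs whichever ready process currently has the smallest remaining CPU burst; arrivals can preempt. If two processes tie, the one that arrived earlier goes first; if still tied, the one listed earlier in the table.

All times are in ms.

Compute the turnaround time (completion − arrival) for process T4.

6

Gantt: | T1 0-3 | T2 3-8 | T4 8-14 | T2 14-21 | T5 21-38 | T3 38-56 |
Completion: T1=3  T2=21  T3=56  T4=14  T5=38
Turnaround (C−A): T1=3  T2=21  T3=48  T4=6  T5=34
Turnaround(T4) = completion − arrival = 14 − 8 = 6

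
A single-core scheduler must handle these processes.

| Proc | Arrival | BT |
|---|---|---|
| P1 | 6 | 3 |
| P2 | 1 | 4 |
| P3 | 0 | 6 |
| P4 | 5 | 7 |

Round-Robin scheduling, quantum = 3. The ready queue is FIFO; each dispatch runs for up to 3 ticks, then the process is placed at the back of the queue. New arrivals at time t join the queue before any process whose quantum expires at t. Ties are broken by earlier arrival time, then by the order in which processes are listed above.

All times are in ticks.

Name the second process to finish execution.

Timeline: | P3 0-3 | P2 3-6 | P3 6-9 | P4 9-12 | P1 12-15 | P2 15-16 | P4 16-20 |
Completion: P1=15  P2=16  P3=9  P4=20
Turnaround (C−A): P1=9  P2=15  P3=9  P4=15
Finish order: P3 → P1 → P2 → P4

P1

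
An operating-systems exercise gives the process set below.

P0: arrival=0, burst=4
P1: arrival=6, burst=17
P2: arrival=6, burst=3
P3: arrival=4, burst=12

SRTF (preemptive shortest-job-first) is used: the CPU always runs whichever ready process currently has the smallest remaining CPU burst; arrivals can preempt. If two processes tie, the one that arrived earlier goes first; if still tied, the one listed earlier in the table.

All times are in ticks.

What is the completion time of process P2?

Timeline: | P0 0-4 | P3 4-6 | P2 6-9 | P3 9-19 | P1 19-36 |
Completion: P0=4  P1=36  P2=9  P3=19
Turnaround (C−A): P0=4  P1=30  P2=3  P3=15

9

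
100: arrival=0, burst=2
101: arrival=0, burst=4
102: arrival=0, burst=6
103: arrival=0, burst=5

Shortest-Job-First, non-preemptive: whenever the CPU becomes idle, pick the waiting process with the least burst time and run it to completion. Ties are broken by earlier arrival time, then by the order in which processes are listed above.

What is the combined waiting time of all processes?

Gantt: | 100 0-2 | 101 2-6 | 103 6-11 | 102 11-17 |
Completion: 100=2  101=6  102=17  103=11
Waiting = turnaround − burst: 100=0, 101=2, 102=11, 103=6
Total waiting = 0 + 2 + 11 + 6 = 19

19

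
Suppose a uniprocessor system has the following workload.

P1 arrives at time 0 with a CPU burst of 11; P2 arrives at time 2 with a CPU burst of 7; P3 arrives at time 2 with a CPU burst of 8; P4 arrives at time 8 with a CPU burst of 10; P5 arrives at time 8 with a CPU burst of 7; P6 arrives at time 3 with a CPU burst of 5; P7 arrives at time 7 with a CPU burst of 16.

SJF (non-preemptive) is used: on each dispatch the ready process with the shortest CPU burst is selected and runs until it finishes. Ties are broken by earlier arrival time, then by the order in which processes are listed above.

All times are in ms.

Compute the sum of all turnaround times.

Timeline: | P1 0-11 | P6 11-16 | P2 16-23 | P5 23-30 | P3 30-38 | P4 38-48 | P7 48-64 |
Completion: P1=11  P2=23  P3=38  P4=48  P5=30  P6=16  P7=64
Turnaround (C−A): P1=11  P2=21  P3=36  P4=40  P5=22  P6=13  P7=57
Turnaround = completion − arrival: P1=11, P2=21, P3=36, P4=40, P5=22, P6=13, P7=57
Total turnaround = 11 + 21 + 36 + 40 + 22 + 13 + 57 = 200

200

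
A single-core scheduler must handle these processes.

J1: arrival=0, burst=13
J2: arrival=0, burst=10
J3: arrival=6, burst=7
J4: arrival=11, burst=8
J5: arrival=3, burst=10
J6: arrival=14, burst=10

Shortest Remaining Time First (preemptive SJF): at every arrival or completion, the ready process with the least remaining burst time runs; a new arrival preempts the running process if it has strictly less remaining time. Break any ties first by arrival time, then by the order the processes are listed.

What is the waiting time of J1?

Schedule: | J2 0-10 | J3 10-17 | J4 17-25 | J5 25-35 | J6 35-45 | J1 45-58 |
Completion: J1=58  J2=10  J3=17  J4=25  J5=35  J6=45
Waiting(J1) = turnaround − burst = 58 − 13 = 45

45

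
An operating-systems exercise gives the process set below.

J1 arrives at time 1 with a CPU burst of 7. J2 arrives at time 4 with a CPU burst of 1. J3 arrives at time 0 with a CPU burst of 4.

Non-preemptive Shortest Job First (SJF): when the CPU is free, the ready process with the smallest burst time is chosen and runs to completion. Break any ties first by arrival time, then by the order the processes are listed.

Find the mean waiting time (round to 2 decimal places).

1.33

Schedule: | J3 0-4 | J2 4-5 | J1 5-12 |
Completion: J1=12  J2=5  J3=4
Waiting times: J1=4, J2=0, J3=0
Average waiting = (4+0+0) / 3 = 4/3 = 1.33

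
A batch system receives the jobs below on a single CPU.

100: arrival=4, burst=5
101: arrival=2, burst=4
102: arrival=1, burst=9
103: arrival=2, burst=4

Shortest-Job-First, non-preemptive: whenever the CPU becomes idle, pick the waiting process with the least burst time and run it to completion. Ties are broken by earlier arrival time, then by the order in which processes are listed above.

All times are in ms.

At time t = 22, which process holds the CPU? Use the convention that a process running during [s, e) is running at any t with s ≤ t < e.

100

Schedule: | idle 0-1 | 102 1-10 | 101 10-14 | 103 14-18 | 100 18-23 |
Completion: 100=23  101=14  102=10  103=18
Turnaround (C−A): 100=19  101=12  102=9  103=16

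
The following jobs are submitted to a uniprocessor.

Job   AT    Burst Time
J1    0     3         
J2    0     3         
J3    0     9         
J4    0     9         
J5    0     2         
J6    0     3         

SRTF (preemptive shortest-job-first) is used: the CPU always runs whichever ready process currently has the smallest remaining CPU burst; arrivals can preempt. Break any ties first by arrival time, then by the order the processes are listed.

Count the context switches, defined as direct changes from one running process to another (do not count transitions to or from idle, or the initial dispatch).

Timeline: | J5 0-2 | J1 2-5 | J2 5-8 | J6 8-11 | J3 11-20 | J4 20-29 |
Completion: J1=5  J2=8  J3=20  J4=29  J5=2  J6=11
Turnaround (C−A): J1=5  J2=8  J3=20  J4=29  J5=2  J6=11

5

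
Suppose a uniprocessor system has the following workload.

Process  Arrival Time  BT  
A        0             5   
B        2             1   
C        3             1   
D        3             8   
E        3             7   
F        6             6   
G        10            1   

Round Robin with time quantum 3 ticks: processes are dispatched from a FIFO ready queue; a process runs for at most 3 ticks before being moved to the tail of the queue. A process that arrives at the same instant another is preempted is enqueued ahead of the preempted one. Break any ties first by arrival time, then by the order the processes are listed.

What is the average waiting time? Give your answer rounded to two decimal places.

9.86

Schedule: | A 0-3 | B 3-4 | C 4-5 | D 5-8 | E 8-11 | A 11-13 | F 13-16 | D 16-19 | G 19-20 | E 20-23 | F 23-26 | D 26-28 | E 28-29 |
Completion: A=13  B=4  C=5  D=28  E=29  F=26  G=20
Turnaround (C−A): A=13  B=2  C=2  D=25  E=26  F=20  G=10
Waiting times: A=8, B=1, C=1, D=17, E=19, F=14, G=9
Average waiting = (8+1+1+17+19+14+9) / 7 = 69/7 = 9.86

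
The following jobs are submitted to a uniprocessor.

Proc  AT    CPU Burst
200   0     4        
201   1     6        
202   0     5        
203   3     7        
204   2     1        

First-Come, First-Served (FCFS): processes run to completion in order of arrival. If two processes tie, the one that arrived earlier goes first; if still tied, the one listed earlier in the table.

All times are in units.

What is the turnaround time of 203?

Gantt: | 200 0-4 | 202 4-9 | 201 9-15 | 204 15-16 | 203 16-23 |
Completion: 200=4  201=15  202=9  203=23  204=16
Turnaround (C−A): 200=4  201=14  202=9  203=20  204=14
Turnaround(203) = completion − arrival = 23 − 3 = 20

20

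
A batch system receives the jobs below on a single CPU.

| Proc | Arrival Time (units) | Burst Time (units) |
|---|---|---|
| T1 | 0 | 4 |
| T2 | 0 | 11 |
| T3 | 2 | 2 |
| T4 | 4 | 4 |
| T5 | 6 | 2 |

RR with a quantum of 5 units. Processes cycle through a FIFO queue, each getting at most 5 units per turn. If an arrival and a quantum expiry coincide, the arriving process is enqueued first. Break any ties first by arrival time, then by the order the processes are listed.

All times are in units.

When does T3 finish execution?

Gantt: | T1 0-4 | T2 4-9 | T3 9-11 | T4 11-15 | T5 15-17 | T2 17-23 |
Completion: T1=4  T2=23  T3=11  T4=15  T5=17

11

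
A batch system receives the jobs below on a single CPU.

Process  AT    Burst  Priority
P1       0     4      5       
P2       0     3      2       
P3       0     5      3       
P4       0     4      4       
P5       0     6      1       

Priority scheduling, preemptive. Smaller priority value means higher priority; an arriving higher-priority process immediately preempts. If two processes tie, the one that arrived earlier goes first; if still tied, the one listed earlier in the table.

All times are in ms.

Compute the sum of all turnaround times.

69

Timeline: | P5 0-6 | P2 6-9 | P3 9-14 | P4 14-18 | P1 18-22 |
Completion: P1=22  P2=9  P3=14  P4=18  P5=6
Turnaround = completion − arrival: P1=22, P2=9, P3=14, P4=18, P5=6
Total turnaround = 22 + 9 + 14 + 18 + 6 = 69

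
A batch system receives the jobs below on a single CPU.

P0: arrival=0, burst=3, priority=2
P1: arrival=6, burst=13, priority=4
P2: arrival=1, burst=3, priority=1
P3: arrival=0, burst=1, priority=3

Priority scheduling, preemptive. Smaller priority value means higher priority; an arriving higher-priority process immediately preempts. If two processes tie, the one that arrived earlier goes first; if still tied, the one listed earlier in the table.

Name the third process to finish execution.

Gantt: | P0 0-1 | P2 1-4 | P0 4-6 | P3 6-7 | P1 7-20 |
Completion: P0=6  P1=20  P2=4  P3=7
Turnaround (C−A): P0=6  P1=14  P2=3  P3=7
Finish order: P2 → P0 → P3 → P1

P3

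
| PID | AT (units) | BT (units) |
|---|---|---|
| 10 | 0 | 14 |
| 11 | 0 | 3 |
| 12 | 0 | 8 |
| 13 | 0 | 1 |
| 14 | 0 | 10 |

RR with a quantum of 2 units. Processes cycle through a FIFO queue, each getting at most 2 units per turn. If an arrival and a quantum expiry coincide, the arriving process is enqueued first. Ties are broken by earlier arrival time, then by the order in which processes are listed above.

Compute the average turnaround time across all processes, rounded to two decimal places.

22.60

Timeline: | 10 0-2 | 11 2-4 | 12 4-6 | 13 6-7 | 14 7-9 | 10 9-11 | 11 11-12 | 12 12-14 | 14 14-16 | 10 16-18 | 12 18-20 | 14 20-22 | 10 22-24 | 12 24-26 | 14 26-28 | 10 28-30 | 14 30-32 | 10 32-36 |
Completion: 10=36  11=12  12=26  13=7  14=32
Turnaround (C−A): 10=36  11=12  12=26  13=7  14=32
Turnaround times: 10=36, 11=12, 12=26, 13=7, 14=32
Average turnaround = (36+12+26+7+32) / 5 = 113/5 = 22.60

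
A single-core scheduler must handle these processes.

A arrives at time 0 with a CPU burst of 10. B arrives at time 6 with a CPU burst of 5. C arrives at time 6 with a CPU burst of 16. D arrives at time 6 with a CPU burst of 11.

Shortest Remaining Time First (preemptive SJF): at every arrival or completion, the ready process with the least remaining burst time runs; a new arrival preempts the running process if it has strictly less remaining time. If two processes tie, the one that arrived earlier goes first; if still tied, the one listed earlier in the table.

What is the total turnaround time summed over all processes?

Gantt: | A 0-10 | B 10-15 | D 15-26 | C 26-42 |
Completion: A=10  B=15  C=42  D=26
Turnaround = completion − arrival: A=10, B=9, C=36, D=20
Total turnaround = 10 + 9 + 36 + 20 = 75

75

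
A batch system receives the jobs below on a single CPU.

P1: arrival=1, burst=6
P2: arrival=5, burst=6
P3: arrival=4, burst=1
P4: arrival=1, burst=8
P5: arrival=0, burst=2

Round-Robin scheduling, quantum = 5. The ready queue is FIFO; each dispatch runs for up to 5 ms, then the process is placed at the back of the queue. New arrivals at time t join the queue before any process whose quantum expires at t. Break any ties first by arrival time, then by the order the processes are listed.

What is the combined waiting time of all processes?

45

Gantt: | P5 0-2 | P1 2-7 | P4 7-12 | P3 12-13 | P2 13-18 | P1 18-19 | P4 19-22 | P2 22-23 |
Completion: P1=19  P2=23  P3=13  P4=22  P5=2
Turnaround (C−A): P1=18  P2=18  P3=9  P4=21  P5=2
Waiting = turnaround − burst: P1=12, P2=12, P3=8, P4=13, P5=0
Total waiting = 12 + 12 + 8 + 13 + 0 = 45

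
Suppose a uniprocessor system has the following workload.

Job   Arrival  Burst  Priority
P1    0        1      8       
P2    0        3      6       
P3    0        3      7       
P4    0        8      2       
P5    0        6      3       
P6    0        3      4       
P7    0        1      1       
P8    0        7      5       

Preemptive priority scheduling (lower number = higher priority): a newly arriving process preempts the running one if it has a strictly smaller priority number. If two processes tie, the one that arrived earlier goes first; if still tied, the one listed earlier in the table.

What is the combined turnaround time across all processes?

Gantt: | P7 0-1 | P4 1-9 | P5 9-15 | P6 15-18 | P8 18-25 | P2 25-28 | P3 28-31 | P1 31-32 |
Completion: P1=32  P2=28  P3=31  P4=9  P5=15  P6=18  P7=1  P8=25
Turnaround (C−A): P1=32  P2=28  P3=31  P4=9  P5=15  P6=18  P7=1  P8=25
Turnaround = completion − arrival: P1=32, P2=28, P3=31, P4=9, P5=15, P6=18, P7=1, P8=25
Total turnaround = 32 + 28 + 31 + 9 + 15 + 18 + 1 + 25 = 159

159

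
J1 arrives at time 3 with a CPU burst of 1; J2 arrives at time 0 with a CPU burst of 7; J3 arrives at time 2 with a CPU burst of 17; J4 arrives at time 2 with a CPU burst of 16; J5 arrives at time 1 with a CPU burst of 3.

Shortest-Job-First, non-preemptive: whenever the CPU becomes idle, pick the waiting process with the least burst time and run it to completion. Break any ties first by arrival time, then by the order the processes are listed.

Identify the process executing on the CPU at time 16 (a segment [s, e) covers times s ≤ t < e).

Timeline: | J2 0-7 | J1 7-8 | J5 8-11 | J4 11-27 | J3 27-44 |
Completion: J1=8  J2=7  J3=44  J4=27  J5=11
Turnaround (C−A): J1=5  J2=7  J3=42  J4=25  J5=10

J4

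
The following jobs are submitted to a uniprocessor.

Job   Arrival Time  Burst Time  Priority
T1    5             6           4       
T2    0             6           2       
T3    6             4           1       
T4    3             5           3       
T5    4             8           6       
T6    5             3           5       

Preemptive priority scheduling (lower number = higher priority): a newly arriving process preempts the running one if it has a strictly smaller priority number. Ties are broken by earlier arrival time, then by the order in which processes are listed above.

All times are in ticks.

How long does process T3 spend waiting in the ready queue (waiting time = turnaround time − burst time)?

0

Timeline: | T2 0-6 | T3 6-10 | T4 10-15 | T1 15-21 | T6 21-24 | T5 24-32 |
Completion: T1=21  T2=6  T3=10  T4=15  T5=32  T6=24
Turnaround (C−A): T1=16  T2=6  T3=4  T4=12  T5=28  T6=19
Waiting(T3) = turnaround − burst = 4 − 4 = 0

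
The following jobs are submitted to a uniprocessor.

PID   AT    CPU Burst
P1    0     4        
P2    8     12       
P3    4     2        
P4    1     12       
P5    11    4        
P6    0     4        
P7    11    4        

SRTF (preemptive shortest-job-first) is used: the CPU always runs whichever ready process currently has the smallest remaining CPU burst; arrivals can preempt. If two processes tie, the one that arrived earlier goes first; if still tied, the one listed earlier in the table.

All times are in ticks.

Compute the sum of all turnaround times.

91

Gantt: | P1 0-4 | P3 4-6 | P6 6-10 | P4 10-11 | P5 11-15 | P7 15-19 | P4 19-30 | P2 30-42 |
Completion: P1=4  P2=42  P3=6  P4=30  P5=15  P6=10  P7=19
Turnaround = completion − arrival: P1=4, P2=34, P3=2, P4=29, P5=4, P6=10, P7=8
Total turnaround = 4 + 34 + 2 + 29 + 4 + 10 + 8 = 91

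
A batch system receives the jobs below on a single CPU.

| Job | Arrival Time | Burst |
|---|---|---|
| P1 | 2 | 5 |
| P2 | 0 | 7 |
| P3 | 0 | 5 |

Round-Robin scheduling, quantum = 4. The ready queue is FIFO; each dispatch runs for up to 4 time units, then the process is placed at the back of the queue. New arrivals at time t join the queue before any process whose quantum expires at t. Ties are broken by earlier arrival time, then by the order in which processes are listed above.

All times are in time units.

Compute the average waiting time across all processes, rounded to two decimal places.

9.67

Timeline: | P2 0-4 | P3 4-8 | P1 8-12 | P2 12-15 | P3 15-16 | P1 16-17 |
Completion: P1=17  P2=15  P3=16
Waiting times: P1=10, P2=8, P3=11
Average waiting = (10+8+11) / 3 = 29/3 = 9.67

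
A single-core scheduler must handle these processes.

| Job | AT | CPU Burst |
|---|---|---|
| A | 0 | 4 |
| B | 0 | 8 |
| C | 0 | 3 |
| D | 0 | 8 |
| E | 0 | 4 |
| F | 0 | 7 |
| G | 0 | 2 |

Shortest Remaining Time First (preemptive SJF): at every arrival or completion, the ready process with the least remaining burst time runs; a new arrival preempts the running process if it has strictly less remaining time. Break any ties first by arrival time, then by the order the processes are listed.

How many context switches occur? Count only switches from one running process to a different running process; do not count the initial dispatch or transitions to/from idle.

Schedule: | G 0-2 | C 2-5 | A 5-9 | E 9-13 | F 13-20 | B 20-28 | D 28-36 |
Completion: A=9  B=28  C=5  D=36  E=13  F=20  G=2

6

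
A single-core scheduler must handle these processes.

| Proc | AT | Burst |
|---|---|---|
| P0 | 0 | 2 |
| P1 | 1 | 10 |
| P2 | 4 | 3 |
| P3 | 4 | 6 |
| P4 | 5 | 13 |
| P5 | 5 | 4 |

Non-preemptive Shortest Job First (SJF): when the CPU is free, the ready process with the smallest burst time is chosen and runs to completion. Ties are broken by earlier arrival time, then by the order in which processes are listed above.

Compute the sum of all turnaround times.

Gantt: | P0 0-2 | P1 2-12 | P2 12-15 | P5 15-19 | P3 19-25 | P4 25-38 |
Completion: P0=2  P1=12  P2=15  P3=25  P4=38  P5=19
Turnaround = completion − arrival: P0=2, P1=11, P2=11, P3=21, P4=33, P5=14
Total turnaround = 2 + 11 + 11 + 21 + 33 + 14 = 92

92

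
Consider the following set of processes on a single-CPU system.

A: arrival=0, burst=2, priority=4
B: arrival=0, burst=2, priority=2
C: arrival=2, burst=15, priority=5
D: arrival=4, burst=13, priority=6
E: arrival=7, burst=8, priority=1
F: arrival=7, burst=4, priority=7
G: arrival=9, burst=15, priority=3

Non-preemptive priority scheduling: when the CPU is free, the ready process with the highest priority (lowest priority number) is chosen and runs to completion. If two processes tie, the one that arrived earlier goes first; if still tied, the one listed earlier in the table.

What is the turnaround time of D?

Gantt: | B 0-2 | A 2-4 | C 4-19 | E 19-27 | G 27-42 | D 42-55 | F 55-59 |
Completion: A=4  B=2  C=19  D=55  E=27  F=59  G=42
Turnaround(D) = completion − arrival = 55 − 4 = 51

51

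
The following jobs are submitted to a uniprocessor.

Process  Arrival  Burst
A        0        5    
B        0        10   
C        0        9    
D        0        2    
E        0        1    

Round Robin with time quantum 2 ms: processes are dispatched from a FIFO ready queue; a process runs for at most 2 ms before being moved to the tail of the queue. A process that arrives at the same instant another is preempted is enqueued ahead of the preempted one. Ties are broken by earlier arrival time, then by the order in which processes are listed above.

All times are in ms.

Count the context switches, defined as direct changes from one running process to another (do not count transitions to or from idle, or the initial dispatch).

Schedule: | A 0-2 | B 2-4 | C 4-6 | D 6-8 | E 8-9 | A 9-11 | B 11-13 | C 13-15 | A 15-16 | B 16-18 | C 18-20 | B 20-22 | C 22-24 | B 24-26 | C 26-27 |
Completion: A=16  B=26  C=27  D=8  E=9
Turnaround (C−A): A=16  B=26  C=27  D=8  E=9

14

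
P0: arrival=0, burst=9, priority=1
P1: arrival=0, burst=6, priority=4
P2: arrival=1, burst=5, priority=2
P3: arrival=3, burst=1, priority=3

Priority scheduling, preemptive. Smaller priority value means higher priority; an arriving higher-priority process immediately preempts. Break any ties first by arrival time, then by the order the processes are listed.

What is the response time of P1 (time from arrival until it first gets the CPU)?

15

Gantt: | P0 0-9 | P2 9-14 | P3 14-15 | P1 15-21 |
Completion: P0=9  P1=21  P2=14  P3=15
Response(P1) = first start − arrival = 15 − 0 = 15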